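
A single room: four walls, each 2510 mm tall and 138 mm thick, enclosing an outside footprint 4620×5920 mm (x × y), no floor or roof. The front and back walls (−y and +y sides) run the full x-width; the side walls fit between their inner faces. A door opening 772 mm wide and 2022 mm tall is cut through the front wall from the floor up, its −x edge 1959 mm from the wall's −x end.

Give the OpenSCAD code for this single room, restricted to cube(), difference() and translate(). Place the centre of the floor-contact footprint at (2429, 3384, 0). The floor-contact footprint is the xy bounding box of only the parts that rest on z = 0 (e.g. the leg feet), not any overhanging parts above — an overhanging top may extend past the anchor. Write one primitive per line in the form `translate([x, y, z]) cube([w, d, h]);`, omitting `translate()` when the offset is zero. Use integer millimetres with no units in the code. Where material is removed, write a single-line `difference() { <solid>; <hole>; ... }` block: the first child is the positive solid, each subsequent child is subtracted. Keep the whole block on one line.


difference() { translate([119, 424, 0]) cube([4620, 138, 2510]); translate([2078, 424, 0]) cube([772, 138, 2022]); }
translate([119, 6206, 0]) cube([4620, 138, 2510]);
translate([119, 562, 0]) cube([138, 5644, 2510]);
translate([4601, 562, 0]) cube([138, 5644, 2510]);


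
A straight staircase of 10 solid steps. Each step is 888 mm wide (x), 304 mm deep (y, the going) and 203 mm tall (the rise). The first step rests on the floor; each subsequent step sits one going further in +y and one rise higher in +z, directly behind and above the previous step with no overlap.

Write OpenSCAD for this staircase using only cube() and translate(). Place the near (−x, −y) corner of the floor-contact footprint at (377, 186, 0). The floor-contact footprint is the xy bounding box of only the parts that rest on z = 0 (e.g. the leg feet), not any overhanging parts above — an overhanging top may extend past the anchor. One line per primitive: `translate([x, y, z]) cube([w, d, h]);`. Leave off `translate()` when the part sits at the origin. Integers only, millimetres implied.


translate([377, 186, 0]) cube([888, 304, 203]);
translate([377, 490, 203]) cube([888, 304, 203]);
translate([377, 794, 406]) cube([888, 304, 203]);
translate([377, 1098, 609]) cube([888, 304, 203]);
translate([377, 1402, 812]) cube([888, 304, 203]);
translate([377, 1706, 1015]) cube([888, 304, 203]);
translate([377, 2010, 1218]) cube([888, 304, 203]);
translate([377, 2314, 1421]) cube([888, 304, 203]);
translate([377, 2618, 1624]) cube([888, 304, 203]);
translate([377, 2922, 1827]) cube([888, 304, 203]);


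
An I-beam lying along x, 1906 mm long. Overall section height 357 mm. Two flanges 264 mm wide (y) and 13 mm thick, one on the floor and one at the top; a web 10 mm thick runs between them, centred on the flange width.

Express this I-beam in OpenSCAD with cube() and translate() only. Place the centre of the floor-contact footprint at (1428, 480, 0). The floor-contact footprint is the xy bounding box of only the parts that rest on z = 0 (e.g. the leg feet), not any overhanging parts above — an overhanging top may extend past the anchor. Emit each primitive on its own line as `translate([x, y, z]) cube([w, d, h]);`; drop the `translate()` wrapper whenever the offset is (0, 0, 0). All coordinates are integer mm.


translate([475, 348, 0]) cube([1906, 264, 13]);
translate([475, 475, 13]) cube([1906, 10, 331]);
translate([475, 348, 344]) cube([1906, 264, 13]);


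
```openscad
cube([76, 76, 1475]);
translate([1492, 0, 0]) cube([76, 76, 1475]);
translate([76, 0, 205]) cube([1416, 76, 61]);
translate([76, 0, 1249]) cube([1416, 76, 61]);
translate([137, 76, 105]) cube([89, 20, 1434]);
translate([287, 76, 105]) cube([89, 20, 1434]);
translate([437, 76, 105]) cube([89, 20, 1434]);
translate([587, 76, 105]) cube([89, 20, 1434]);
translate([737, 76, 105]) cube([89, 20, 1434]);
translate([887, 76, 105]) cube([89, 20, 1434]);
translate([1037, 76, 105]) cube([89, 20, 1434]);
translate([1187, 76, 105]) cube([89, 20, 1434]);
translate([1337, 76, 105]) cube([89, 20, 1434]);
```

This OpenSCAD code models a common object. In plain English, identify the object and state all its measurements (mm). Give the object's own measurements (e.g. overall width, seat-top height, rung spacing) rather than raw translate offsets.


A fence section. Two 76×76 mm posts, 1475 mm tall, stand on the floor with a clear span of 1416 mm between their inner faces. Two horizontal rails of 76×61 mm section span the gap between the posts with their undersides at z = 205 mm and z = 1249 mm, flush with the posts' −y face. 9 pickets, each 89 mm wide, 20 mm thick and 1434 mm tall, are fixed to the +y face of the rails with their bottoms at z = 105 mm, spaced across the span with a 61 mm gap after the −x post and between neighbouring pickets, with 66 mm left before the +x post.


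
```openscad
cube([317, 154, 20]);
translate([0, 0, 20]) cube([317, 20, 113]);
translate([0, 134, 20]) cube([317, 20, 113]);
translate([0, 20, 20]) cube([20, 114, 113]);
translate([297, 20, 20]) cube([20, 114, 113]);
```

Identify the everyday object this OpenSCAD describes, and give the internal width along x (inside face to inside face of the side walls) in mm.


An open box. The internal width is 277 mm.

A 317×154 base slab with four walls standing on it — an open box. The base is 317 mm wide and the walls are 20 mm thick, so the internal width is 317 − 2 × 20 = 277 mm.


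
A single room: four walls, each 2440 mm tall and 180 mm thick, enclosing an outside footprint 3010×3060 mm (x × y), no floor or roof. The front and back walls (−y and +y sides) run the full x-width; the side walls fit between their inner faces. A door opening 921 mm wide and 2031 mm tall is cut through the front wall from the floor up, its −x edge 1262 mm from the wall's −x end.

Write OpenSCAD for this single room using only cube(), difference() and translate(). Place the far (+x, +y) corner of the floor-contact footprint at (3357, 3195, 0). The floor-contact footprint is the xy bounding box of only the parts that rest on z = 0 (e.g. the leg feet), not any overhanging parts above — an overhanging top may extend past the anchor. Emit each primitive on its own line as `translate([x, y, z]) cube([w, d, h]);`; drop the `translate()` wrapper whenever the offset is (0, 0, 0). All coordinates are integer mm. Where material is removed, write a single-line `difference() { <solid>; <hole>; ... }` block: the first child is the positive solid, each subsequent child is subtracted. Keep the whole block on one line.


difference() { translate([347, 135, 0]) cube([3010, 180, 2440]); translate([1609, 135, 0]) cube([921, 180, 2031]); }
translate([347, 3015, 0]) cube([3010, 180, 2440]);
translate([347, 315, 0]) cube([180, 2700, 2440]);
translate([3177, 315, 0]) cube([180, 2700, 2440]);


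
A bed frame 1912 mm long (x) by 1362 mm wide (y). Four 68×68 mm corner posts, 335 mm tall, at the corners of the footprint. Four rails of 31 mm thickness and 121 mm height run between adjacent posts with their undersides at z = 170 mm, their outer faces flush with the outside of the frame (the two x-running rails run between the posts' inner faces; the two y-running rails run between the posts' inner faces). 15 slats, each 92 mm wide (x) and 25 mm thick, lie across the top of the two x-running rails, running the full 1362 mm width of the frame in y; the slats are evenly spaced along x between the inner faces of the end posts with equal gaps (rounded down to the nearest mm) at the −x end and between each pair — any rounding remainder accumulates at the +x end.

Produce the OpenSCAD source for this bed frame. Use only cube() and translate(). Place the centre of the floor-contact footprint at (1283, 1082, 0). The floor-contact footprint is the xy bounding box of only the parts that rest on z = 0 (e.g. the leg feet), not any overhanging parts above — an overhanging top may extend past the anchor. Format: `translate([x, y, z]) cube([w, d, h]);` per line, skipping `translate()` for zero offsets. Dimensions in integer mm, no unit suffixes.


translate([327, 401, 0]) cube([68, 68, 335]);
translate([327, 1695, 0]) cube([68, 68, 335]);
translate([2171, 401, 0]) cube([68, 68, 335]);
translate([2171, 1695, 0]) cube([68, 68, 335]);
translate([395, 401, 170]) cube([1776, 31, 121]);
translate([395, 1732, 170]) cube([1776, 31, 121]);
translate([327, 469, 170]) cube([31, 1226, 121]);
translate([2208, 469, 170]) cube([31, 1226, 121]);
translate([419, 401, 291]) cube([92, 1362, 25]);
translate([535, 401, 291]) cube([92, 1362, 25]);
translate([651, 401, 291]) cube([92, 1362, 25]);
translate([767, 401, 291]) cube([92, 1362, 25]);
translate([883, 401, 291]) cube([92, 1362, 25]);
translate([999, 401, 291]) cube([92, 1362, 25]);
translate([1115, 401, 291]) cube([92, 1362, 25]);
translate([1231, 401, 291]) cube([92, 1362, 25]);
translate([1347, 401, 291]) cube([92, 1362, 25]);
translate([1463, 401, 291]) cube([92, 1362, 25]);
translate([1579, 401, 291]) cube([92, 1362, 25]);
translate([1695, 401, 291]) cube([92, 1362, 25]);
translate([1811, 401, 291]) cube([92, 1362, 25]);
translate([1927, 401, 291]) cube([92, 1362, 25]);
translate([2043, 401, 291]) cube([92, 1362, 25]);


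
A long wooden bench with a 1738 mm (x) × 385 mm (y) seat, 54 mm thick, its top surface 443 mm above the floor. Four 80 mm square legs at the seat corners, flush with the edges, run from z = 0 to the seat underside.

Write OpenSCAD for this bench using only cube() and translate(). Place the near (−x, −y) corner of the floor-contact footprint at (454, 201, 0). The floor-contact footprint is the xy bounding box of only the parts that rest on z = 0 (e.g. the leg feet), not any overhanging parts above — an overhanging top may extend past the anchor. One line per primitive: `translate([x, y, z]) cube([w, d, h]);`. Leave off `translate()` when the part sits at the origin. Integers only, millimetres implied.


// leg_h = 443 − 54 = 389
translate([454, 201, 389]) cube([1738, 385, 54]);
translate([454, 201, 0]) cube([80, 80, 389]);
translate([454, 506, 0]) cube([80, 80, 389]);
translate([2112, 201, 0]) cube([80, 80, 389]);
translate([2112, 506, 0]) cube([80, 80, 389]);


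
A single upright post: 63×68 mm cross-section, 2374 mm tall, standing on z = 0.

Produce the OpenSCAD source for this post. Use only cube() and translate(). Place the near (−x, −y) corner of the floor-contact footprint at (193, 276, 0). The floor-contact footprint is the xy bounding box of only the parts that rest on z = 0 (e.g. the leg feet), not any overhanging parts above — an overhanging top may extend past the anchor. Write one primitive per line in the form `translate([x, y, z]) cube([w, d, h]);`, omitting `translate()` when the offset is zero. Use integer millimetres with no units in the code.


translate([193, 276, 0]) cube([63, 68, 2374]);


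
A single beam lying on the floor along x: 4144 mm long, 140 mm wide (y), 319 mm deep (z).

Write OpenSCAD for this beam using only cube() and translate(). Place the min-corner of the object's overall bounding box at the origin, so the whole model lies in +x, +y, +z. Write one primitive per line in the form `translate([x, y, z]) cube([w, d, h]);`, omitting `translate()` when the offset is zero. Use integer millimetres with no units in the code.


cube([4144, 140, 319]);


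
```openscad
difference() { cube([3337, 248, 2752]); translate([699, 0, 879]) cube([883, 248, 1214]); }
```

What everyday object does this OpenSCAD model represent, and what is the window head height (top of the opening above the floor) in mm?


A wall with a window opening. The window head height is 2093 mm.

A wall with a rectangular opening subtracted — a window. Sill at z = 879, opening 1214 mm tall, so the head is at 879 + 1214 = 2093 mm.


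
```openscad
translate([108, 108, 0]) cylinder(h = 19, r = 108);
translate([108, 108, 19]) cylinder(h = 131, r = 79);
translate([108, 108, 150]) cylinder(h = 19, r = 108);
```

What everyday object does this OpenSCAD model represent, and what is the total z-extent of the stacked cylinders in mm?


A spool. The overall height is 169 mm.

Three coaxial cylinders, large–small–large — a spool. Two 19 mm flanges and a 131 mm core give 19 + 131 + 19 = 169 mm.


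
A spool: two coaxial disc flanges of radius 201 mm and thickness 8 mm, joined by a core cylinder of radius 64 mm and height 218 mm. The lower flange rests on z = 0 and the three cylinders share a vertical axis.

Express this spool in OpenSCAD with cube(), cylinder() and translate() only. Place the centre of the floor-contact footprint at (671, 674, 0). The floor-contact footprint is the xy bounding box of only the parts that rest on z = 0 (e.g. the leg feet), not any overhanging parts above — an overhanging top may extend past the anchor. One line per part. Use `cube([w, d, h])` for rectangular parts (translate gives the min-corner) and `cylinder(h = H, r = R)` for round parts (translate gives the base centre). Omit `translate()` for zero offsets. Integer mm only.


translate([671, 674, 0]) cylinder(h = 8, r = 201);
translate([671, 674, 8]) cylinder(h = 218, r = 64);
translate([671, 674, 226]) cylinder(h = 8, r = 201);


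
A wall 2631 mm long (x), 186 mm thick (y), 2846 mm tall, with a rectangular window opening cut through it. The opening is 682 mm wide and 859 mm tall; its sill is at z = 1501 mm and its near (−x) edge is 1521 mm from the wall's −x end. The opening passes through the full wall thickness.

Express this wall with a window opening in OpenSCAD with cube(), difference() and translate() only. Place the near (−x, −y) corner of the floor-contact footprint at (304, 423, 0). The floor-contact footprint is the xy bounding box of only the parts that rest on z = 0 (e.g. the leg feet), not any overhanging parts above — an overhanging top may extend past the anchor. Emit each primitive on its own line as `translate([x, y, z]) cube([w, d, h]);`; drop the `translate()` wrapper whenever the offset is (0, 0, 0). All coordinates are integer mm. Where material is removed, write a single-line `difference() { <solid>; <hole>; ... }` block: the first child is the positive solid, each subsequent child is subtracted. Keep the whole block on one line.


difference() { translate([304, 423, 0]) cube([2631, 186, 2846]); translate([1825, 423, 1501]) cube([682, 186, 859]); }


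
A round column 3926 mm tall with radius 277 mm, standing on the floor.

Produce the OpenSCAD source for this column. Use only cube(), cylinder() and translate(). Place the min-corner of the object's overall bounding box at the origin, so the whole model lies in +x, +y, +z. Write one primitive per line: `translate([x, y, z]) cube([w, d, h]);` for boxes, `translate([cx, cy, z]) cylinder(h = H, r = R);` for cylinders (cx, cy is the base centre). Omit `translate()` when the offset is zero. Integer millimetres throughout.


translate([277, 277, 0]) cylinder(h = 3926, r = 277);


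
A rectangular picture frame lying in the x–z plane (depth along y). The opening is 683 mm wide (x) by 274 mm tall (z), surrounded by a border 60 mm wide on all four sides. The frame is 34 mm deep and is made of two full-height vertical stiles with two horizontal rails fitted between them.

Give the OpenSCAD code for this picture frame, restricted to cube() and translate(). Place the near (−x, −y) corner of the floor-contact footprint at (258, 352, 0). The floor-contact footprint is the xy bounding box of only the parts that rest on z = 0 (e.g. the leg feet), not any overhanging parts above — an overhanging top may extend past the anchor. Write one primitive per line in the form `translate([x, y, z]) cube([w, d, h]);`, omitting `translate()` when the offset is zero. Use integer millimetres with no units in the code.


translate([258, 352, 0]) cube([60, 34, 394]);
translate([1001, 352, 0]) cube([60, 34, 394]);
translate([318, 352, 0]) cube([683, 34, 60]);
translate([318, 352, 334]) cube([683, 34, 60]);


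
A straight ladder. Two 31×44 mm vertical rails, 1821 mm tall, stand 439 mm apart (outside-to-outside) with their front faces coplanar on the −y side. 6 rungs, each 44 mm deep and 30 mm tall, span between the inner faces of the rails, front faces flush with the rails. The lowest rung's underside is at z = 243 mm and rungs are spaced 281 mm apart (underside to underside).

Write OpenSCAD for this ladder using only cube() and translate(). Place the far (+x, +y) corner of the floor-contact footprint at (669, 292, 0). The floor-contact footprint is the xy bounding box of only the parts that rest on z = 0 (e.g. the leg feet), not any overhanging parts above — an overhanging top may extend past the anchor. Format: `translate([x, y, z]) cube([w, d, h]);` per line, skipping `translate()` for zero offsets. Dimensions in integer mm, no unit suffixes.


// rung span = 439 - 2*31 = 377
// rung[k] z = 243 + k*281
translate([230, 248, 0]) cube([31, 44, 1821]);
translate([638, 248, 0]) cube([31, 44, 1821]);
translate([261, 248, 243]) cube([377, 44, 30]);
translate([261, 248, 524]) cube([377, 44, 30]);
translate([261, 248, 805]) cube([377, 44, 30]);
translate([261, 248, 1086]) cube([377, 44, 30]);
translate([261, 248, 1367]) cube([377, 44, 30]);
translate([261, 248, 1648]) cube([377, 44, 30]);


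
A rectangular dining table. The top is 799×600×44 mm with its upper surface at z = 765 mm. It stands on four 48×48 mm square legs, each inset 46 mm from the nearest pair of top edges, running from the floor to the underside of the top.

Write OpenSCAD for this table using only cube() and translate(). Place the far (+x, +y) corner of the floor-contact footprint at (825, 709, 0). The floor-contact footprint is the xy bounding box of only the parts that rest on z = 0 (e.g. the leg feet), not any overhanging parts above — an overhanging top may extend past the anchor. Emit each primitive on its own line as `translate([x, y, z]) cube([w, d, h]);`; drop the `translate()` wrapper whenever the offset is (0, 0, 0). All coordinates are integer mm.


translate([72, 155, 721]) cube([799, 600, 44]);
translate([118, 201, 0]) cube([48, 48, 721]);
translate([777, 201, 0]) cube([48, 48, 721]);
translate([118, 661, 0]) cube([48, 48, 721]);
translate([777, 661, 0]) cube([48, 48, 721]);


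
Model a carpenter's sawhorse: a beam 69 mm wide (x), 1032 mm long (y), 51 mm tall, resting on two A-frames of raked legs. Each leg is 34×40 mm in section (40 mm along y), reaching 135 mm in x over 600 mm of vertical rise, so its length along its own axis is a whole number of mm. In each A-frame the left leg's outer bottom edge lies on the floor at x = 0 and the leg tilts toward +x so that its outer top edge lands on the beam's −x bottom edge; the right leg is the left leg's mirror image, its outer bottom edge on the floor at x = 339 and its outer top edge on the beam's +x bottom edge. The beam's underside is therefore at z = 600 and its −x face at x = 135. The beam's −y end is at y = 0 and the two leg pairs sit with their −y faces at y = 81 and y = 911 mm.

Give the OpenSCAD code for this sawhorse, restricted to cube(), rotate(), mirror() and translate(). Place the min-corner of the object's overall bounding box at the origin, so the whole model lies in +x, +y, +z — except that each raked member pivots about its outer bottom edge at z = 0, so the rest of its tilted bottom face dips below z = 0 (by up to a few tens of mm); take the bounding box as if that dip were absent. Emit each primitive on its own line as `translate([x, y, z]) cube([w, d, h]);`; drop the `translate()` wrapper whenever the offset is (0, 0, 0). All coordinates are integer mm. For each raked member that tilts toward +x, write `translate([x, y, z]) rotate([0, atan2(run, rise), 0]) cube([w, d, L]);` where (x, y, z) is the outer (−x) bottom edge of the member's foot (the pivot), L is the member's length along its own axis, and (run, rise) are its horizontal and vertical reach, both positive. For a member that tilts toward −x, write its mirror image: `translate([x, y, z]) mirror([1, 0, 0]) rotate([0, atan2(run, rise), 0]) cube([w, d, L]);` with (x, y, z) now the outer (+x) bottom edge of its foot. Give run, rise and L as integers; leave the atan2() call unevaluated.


translate([135, 0, 600]) cube([69, 1032, 51]);
translate([0, 81, 0]) rotate([0, atan2(135, 600), 0]) cube([34, 40, 615]);
translate([339, 81, 0]) mirror([1, 0, 0]) rotate([0, atan2(135, 600), 0]) cube([34, 40, 615]);
translate([0, 911, 0]) rotate([0, atan2(135, 600), 0]) cube([34, 40, 615]);
translate([339, 911, 0]) mirror([1, 0, 0]) rotate([0, atan2(135, 600), 0]) cube([34, 40, 615]);


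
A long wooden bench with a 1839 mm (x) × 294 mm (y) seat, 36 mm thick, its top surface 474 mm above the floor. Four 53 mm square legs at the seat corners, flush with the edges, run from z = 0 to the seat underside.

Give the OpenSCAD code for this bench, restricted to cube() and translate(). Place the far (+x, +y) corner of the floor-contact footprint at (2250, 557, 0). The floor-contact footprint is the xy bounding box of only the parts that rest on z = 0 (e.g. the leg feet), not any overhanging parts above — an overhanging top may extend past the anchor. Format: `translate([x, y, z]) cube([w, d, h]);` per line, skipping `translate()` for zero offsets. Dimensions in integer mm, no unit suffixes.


// leg_h = 474 − 36 = 438
translate([411, 263, 438]) cube([1839, 294, 36]);
translate([411, 263, 0]) cube([53, 53, 438]);
translate([411, 504, 0]) cube([53, 53, 438]);
translate([2197, 263, 0]) cube([53, 53, 438]);
translate([2197, 504, 0]) cube([53, 53, 438]);


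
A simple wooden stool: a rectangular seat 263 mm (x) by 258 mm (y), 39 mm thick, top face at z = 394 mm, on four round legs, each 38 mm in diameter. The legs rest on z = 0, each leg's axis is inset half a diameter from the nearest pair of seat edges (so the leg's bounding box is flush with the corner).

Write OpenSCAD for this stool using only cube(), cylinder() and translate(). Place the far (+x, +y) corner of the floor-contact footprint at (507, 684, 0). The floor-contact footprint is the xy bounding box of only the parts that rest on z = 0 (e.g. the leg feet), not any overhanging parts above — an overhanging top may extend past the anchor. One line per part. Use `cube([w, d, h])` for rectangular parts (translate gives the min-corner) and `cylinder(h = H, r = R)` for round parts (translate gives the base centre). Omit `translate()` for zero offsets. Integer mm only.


translate([244, 426, 355]) cube([263, 258, 39]);
translate([263, 445, 0]) cylinder(h = 355, r = 19);
translate([488, 445, 0]) cylinder(h = 355, r = 19);
translate([263, 665, 0]) cylinder(h = 355, r = 19);
translate([488, 665, 0]) cylinder(h = 355, r = 19);


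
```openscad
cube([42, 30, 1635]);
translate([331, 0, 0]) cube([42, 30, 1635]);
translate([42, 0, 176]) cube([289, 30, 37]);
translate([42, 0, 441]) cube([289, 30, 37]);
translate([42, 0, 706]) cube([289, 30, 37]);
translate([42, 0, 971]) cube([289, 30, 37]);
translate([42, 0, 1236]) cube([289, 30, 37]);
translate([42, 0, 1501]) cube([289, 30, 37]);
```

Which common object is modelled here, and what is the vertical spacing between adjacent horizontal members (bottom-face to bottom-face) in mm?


A ladder. The rung spacing is 265 mm.

Two tall 42×30 posts with 6 short bars between them — a ladder. Adjacent rungs sit at z = 176 and z = 441, so the spacing is 441 − 176 = 265 mm.


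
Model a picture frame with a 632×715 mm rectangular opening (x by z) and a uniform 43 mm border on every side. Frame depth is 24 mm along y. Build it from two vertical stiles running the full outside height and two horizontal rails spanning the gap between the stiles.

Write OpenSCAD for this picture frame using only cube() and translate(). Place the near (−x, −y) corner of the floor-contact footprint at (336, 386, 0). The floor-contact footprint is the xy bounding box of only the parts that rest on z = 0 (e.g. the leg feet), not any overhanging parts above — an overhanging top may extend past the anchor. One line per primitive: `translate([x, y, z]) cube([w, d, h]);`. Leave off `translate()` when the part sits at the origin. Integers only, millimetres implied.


translate([336, 386, 0]) cube([43, 24, 801]);
translate([1011, 386, 0]) cube([43, 24, 801]);
translate([379, 386, 0]) cube([632, 24, 43]);
translate([379, 386, 758]) cube([632, 24, 43]);


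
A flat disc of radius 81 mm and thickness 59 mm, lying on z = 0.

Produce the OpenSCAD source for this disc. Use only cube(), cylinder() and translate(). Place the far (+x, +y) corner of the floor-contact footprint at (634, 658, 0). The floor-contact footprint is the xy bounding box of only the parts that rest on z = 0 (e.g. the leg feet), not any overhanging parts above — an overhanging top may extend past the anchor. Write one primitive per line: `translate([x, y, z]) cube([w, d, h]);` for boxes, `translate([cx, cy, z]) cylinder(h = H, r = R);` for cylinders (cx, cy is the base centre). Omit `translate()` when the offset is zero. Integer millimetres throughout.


translate([553, 577, 0]) cylinder(h = 59, r = 81);


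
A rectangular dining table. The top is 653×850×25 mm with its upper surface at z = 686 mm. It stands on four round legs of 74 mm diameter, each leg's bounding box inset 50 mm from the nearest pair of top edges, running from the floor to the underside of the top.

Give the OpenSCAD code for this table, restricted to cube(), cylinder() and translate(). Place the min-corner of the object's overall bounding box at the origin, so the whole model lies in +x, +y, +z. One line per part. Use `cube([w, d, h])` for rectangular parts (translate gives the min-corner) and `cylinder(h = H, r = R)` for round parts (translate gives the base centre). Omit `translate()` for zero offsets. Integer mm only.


translate([0, 0, 661]) cube([653, 850, 25]);
translate([87, 87, 0]) cylinder(h = 661, r = 37);
translate([566, 87, 0]) cylinder(h = 661, r = 37);
translate([87, 763, 0]) cylinder(h = 661, r = 37);
translate([566, 763, 0]) cylinder(h = 661, r = 37);


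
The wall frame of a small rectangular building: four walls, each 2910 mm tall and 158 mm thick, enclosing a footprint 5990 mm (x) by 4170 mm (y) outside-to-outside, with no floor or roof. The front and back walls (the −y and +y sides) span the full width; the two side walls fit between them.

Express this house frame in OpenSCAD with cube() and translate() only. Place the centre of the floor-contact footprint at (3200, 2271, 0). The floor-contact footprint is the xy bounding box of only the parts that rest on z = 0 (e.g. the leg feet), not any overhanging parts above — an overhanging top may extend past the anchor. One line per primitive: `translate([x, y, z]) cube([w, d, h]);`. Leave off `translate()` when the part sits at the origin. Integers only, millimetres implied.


translate([205, 186, 0]) cube([5990, 158, 2910]);
translate([205, 4198, 0]) cube([5990, 158, 2910]);
translate([205, 344, 0]) cube([158, 3854, 2910]);
translate([6037, 344, 0]) cube([158, 3854, 2910]);


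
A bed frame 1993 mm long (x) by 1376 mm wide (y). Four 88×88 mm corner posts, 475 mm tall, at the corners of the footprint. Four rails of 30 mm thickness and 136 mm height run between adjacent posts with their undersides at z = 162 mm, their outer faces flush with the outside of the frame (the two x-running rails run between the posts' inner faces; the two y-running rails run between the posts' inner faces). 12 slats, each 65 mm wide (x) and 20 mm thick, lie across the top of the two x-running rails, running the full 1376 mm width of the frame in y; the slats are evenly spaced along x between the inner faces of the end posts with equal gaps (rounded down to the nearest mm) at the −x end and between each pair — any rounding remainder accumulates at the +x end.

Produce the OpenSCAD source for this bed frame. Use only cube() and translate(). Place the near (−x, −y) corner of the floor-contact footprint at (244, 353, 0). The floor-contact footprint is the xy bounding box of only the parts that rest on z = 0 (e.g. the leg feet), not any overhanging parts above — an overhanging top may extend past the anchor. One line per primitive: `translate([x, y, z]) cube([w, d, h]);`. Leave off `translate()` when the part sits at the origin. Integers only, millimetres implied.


translate([244, 353, 0]) cube([88, 88, 475]);
translate([244, 1641, 0]) cube([88, 88, 475]);
translate([2149, 353, 0]) cube([88, 88, 475]);
translate([2149, 1641, 0]) cube([88, 88, 475]);
translate([332, 353, 162]) cube([1817, 30, 136]);
translate([332, 1699, 162]) cube([1817, 30, 136]);
translate([244, 441, 162]) cube([30, 1200, 136]);
translate([2207, 441, 162]) cube([30, 1200, 136]);
translate([411, 353, 298]) cube([65, 1376, 20]);
translate([555, 353, 298]) cube([65, 1376, 20]);
translate([699, 353, 298]) cube([65, 1376, 20]);
translate([843, 353, 298]) cube([65, 1376, 20]);
translate([987, 353, 298]) cube([65, 1376, 20]);
translate([1131, 353, 298]) cube([65, 1376, 20]);
translate([1275, 353, 298]) cube([65, 1376, 20]);
translate([1419, 353, 298]) cube([65, 1376, 20]);
translate([1563, 353, 298]) cube([65, 1376, 20]);
translate([1707, 353, 298]) cube([65, 1376, 20]);
translate([1851, 353, 298]) cube([65, 1376, 20]);
translate([1995, 353, 298]) cube([65, 1376, 20]);


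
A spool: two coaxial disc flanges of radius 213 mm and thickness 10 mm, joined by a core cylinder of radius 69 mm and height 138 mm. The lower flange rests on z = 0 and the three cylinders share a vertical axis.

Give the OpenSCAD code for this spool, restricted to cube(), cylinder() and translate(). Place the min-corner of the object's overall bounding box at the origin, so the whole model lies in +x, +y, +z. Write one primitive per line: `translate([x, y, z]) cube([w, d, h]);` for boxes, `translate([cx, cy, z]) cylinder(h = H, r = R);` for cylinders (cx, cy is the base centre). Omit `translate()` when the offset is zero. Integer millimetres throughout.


translate([213, 213, 0]) cylinder(h = 10, r = 213);
translate([213, 213, 10]) cylinder(h = 138, r = 69);
translate([213, 213, 148]) cylinder(h = 10, r = 213);


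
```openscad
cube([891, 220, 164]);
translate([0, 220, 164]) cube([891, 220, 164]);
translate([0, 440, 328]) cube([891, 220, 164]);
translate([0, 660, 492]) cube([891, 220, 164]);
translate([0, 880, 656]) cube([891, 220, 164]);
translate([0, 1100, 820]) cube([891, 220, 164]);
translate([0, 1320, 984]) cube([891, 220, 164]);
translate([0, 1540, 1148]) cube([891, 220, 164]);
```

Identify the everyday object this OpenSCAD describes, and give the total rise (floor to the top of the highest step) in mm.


A staircase. The total rise is 1312 mm.

8 identical blocks, each offset up and back from the previous — a staircase. Each step is 164 mm tall and there are 8 of them, so the total rise is 8 × 164 = 1312 mm.


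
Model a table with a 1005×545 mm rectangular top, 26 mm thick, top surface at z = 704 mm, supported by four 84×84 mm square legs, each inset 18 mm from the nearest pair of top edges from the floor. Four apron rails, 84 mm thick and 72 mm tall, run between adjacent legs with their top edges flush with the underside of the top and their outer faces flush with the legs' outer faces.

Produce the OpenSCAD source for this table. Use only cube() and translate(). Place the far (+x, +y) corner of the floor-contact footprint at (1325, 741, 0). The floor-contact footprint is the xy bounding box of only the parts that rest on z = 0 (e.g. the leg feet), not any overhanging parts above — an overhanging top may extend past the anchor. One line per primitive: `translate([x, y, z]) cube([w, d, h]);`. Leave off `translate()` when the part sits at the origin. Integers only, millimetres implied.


translate([338, 214, 678]) cube([1005, 545, 26]);
translate([356, 232, 0]) cube([84, 84, 678]);
translate([1241, 232, 0]) cube([84, 84, 678]);
translate([356, 657, 0]) cube([84, 84, 678]);
translate([1241, 657, 0]) cube([84, 84, 678]);
translate([440, 232, 606]) cube([801, 84, 72]);
translate([440, 657, 606]) cube([801, 84, 72]);
translate([356, 316, 606]) cube([84, 341, 72]);
translate([1241, 316, 606]) cube([84, 341, 72]);


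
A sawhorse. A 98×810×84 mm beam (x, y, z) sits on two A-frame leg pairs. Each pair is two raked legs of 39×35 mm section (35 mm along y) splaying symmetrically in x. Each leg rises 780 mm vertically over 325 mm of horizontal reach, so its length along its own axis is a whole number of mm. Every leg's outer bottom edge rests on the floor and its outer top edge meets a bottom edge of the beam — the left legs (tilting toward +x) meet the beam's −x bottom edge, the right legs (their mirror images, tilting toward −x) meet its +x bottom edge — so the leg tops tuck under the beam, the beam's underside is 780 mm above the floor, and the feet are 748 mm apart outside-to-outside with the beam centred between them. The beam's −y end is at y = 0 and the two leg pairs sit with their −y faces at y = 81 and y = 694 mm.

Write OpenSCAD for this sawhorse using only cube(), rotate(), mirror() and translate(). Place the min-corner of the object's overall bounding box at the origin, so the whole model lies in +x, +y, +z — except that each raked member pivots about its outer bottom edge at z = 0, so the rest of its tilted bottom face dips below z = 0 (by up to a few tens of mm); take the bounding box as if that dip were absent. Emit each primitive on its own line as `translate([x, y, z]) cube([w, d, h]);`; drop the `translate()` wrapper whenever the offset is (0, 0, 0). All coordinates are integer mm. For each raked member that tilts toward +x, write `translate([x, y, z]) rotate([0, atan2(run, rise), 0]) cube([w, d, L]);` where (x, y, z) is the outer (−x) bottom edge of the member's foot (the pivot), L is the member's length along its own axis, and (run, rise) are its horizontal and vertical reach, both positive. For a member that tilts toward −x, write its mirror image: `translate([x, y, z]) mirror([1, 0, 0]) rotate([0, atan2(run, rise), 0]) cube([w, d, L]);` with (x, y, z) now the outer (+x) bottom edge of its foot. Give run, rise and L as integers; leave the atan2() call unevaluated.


translate([325, 0, 780]) cube([98, 810, 84]);
translate([0, 81, 0]) rotate([0, atan2(325, 780), 0]) cube([39, 35, 845]);
translate([748, 81, 0]) mirror([1, 0, 0]) rotate([0, atan2(325, 780), 0]) cube([39, 35, 845]);
translate([0, 694, 0]) rotate([0, atan2(325, 780), 0]) cube([39, 35, 845]);
translate([748, 694, 0]) mirror([1, 0, 0]) rotate([0, atan2(325, 780), 0]) cube([39, 35, 845]);


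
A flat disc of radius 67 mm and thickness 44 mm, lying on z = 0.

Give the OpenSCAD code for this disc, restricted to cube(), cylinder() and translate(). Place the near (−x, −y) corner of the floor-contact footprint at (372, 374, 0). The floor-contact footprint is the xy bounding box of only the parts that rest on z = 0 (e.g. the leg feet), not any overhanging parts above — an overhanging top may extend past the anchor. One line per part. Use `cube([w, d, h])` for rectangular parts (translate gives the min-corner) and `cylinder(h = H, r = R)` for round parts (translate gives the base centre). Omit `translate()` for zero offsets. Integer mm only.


translate([439, 441, 0]) cylinder(h = 44, r = 67);


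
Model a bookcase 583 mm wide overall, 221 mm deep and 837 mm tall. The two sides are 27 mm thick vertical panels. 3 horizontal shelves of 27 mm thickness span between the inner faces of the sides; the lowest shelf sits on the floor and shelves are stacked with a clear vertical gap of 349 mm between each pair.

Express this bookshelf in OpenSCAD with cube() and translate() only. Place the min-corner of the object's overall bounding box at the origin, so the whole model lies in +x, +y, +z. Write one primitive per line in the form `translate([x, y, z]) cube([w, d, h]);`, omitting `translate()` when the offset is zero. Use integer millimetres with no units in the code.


cube([27, 221, 837]);
translate([556, 0, 0]) cube([27, 221, 837]);
translate([27, 0, 0]) cube([529, 221, 27]);
translate([27, 0, 376]) cube([529, 221, 27]);
translate([27, 0, 752]) cube([529, 221, 27]);


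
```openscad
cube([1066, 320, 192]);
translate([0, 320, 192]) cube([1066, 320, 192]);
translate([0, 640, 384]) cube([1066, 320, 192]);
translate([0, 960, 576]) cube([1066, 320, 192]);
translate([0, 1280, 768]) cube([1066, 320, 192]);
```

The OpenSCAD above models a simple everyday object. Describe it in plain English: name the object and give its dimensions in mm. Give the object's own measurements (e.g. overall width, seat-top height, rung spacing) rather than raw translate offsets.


A straight staircase of 5 solid steps. Each step is 1066 mm wide (x), 320 mm deep (y, the going) and 192 mm tall (the rise). The first step rests on the floor; each subsequent step sits one going further in +y and one rise higher in +z, directly behind and above the previous step with no overlap.


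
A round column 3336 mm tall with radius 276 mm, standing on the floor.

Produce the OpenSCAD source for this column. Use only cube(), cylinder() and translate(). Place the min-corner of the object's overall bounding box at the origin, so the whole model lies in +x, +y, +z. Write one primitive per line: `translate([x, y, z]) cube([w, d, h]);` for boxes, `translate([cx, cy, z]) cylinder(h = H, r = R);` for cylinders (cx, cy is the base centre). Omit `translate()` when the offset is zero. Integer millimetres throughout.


translate([276, 276, 0]) cylinder(h = 3336, r = 276);


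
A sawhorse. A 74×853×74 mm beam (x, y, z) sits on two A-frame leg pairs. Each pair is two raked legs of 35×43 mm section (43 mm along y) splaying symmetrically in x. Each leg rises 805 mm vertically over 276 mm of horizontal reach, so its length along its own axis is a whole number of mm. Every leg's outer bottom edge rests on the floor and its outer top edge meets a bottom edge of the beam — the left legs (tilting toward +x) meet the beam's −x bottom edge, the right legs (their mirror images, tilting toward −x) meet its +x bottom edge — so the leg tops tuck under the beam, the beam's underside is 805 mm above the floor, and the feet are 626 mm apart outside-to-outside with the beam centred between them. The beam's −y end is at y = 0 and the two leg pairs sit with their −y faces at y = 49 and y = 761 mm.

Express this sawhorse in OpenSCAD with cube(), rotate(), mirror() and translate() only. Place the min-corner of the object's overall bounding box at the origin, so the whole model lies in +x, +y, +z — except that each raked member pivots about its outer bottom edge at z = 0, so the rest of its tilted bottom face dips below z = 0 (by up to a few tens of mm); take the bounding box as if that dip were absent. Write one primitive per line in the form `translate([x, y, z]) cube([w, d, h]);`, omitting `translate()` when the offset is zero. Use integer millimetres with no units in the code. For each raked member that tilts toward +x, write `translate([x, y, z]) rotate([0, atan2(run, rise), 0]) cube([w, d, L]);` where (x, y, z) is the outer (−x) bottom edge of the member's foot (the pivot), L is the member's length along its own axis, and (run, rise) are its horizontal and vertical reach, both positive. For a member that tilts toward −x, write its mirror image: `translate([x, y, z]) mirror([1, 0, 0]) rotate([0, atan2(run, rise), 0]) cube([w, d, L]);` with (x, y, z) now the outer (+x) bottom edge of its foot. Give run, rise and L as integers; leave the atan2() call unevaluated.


translate([276, 0, 805]) cube([74, 853, 74]);
translate([0, 49, 0]) rotate([0, atan2(276, 805), 0]) cube([35, 43, 851]);
translate([626, 49, 0]) mirror([1, 0, 0]) rotate([0, atan2(276, 805), 0]) cube([35, 43, 851]);
translate([0, 761, 0]) rotate([0, atan2(276, 805), 0]) cube([35, 43, 851]);
translate([626, 761, 0]) mirror([1, 0, 0]) rotate([0, atan2(276, 805), 0]) cube([35, 43, 851]);


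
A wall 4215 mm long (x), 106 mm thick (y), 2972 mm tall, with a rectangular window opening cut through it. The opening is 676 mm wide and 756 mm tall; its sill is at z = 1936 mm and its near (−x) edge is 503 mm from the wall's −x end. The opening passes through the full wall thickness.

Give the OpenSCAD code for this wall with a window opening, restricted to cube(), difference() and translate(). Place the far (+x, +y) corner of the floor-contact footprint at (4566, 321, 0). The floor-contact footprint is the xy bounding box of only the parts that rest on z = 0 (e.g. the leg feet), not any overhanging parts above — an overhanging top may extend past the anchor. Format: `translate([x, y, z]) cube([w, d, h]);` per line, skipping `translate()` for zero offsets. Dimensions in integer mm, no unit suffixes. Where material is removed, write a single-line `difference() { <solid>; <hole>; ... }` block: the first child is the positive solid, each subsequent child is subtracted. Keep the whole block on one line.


difference() { translate([351, 215, 0]) cube([4215, 106, 2972]); translate([854, 215, 1936]) cube([676, 106, 756]); }
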